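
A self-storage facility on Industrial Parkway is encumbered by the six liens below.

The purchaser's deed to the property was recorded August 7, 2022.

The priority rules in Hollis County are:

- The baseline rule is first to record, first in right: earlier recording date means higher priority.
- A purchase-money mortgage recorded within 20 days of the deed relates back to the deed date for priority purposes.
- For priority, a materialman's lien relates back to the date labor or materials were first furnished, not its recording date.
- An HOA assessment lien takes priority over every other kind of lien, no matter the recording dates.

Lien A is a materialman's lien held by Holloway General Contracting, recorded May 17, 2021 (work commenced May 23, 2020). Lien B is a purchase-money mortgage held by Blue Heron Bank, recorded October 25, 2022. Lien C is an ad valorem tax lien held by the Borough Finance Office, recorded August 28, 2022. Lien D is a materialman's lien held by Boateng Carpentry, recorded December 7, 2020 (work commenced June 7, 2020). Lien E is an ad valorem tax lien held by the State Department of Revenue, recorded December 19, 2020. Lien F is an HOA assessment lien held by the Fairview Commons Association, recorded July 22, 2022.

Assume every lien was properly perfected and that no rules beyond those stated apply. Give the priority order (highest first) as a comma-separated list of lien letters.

F, A, D, E, C, B

Effective dates after the stated exceptions: A's effective date is May 23, 2020, when work began; B was recorded 79 days after the deed — beyond 20 days — so no relation-back applies; D's effective date is June 7, 2020, when work began.
F is an HOA assessment lien and takes priority over every other lien.
Remaining liens by effective date: A (May 23, 2020), D (June 7, 2020), E (December 19, 2020), C (August 28, 2022), B (October 25, 2022).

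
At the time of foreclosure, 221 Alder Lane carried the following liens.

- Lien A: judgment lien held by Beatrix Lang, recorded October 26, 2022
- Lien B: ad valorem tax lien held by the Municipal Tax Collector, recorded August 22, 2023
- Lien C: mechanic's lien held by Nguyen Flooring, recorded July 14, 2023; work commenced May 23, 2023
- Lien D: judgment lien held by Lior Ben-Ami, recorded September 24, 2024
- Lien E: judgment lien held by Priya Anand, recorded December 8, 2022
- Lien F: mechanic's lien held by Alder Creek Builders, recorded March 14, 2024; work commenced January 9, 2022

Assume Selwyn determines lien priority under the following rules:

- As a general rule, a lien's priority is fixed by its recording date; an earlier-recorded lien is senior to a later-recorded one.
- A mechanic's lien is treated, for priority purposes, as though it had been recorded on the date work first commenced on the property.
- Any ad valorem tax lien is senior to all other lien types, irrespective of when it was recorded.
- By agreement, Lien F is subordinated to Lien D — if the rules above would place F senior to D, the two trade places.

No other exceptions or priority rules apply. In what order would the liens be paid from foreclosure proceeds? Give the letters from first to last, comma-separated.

B, D, A, E, C, F

Effective dates: C is treated as recorded May 23, 2023, the work-commencement date; F relates back to January 9, 2022 (work commenced).
As an ad valorem tax lien, B is senior to every other lien.
The other liens, earliest effective date first: F (January 9, 2022), A (October 26, 2022), E (December 8, 2022), C (May 23, 2023), D (September 24, 2024).
F is senior to D before the subordination, so the two trade places.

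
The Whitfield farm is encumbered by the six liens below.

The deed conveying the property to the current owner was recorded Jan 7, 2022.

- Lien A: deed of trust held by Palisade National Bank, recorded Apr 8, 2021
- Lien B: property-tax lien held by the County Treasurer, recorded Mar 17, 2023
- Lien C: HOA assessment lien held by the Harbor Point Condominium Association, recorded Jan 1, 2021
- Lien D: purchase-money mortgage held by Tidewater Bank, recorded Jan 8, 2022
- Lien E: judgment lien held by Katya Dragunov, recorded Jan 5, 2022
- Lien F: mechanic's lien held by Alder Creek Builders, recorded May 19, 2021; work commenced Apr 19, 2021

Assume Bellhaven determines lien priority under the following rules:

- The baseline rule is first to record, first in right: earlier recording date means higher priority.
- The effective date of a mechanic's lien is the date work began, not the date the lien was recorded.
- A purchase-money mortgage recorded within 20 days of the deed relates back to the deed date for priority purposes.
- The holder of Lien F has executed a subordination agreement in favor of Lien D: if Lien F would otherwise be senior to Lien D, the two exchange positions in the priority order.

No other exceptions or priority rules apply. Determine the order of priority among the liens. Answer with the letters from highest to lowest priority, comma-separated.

C, A, D, E, F, B

Effective dates after the stated exceptions: D was recorded within the 20-day window, so its effective date is the deed date Jan 7, 2022; F relates back to Apr 19, 2021 (work commenced).
Ordering by effective date: C (Jan 1, 2021), A (Apr 8, 2021), F (Apr 19, 2021), E (Jan 5, 2022), D (Jan 7, 2022), B (Mar 17, 2023).
Because F would otherwise rank above D, the subordination swaps them.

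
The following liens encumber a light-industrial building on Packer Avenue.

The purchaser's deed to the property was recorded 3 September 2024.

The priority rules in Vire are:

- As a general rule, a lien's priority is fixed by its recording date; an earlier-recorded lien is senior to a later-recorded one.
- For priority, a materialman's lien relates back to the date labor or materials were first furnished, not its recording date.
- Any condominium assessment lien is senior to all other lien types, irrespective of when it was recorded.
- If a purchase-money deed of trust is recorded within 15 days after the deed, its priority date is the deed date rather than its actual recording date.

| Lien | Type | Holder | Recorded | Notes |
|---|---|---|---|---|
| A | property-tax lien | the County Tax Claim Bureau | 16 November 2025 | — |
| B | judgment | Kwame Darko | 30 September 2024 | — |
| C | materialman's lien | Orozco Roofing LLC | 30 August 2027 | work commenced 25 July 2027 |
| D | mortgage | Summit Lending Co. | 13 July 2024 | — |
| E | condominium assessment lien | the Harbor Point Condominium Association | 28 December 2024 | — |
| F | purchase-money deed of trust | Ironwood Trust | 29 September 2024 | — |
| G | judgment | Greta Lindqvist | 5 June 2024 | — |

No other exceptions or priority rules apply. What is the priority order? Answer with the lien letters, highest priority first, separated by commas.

Effective dates after the stated exceptions: C relates back to 25 July 2027 (work commenced); F was recorded 26 days after the deed, outside the 15-day window, so it keeps its recording date.
E is a condominium assessment lien, so it outranks all other liens regardless of date.
Among the remaining liens, by effective date: G (5 June 2024), D (13 July 2024), F (29 September 2024), B (30 September 2024), A (16 November 2025), C (25 July 2027).

E, G, D, F, B, A, C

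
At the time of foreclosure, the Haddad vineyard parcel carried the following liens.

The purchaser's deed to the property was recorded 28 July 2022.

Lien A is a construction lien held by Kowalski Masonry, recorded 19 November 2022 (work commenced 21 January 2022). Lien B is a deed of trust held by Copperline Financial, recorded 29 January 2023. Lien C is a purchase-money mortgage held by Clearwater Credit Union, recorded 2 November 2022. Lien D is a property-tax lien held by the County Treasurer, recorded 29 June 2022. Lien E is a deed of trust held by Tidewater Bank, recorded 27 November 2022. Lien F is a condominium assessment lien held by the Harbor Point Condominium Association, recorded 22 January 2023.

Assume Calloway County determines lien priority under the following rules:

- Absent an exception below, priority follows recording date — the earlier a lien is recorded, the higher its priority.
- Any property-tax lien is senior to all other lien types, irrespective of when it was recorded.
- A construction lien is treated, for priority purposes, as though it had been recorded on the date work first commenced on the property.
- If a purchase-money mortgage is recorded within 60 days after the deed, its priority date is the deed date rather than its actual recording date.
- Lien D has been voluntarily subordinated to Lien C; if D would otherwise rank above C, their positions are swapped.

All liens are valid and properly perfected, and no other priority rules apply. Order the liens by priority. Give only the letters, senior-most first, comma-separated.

C, A, D, E, F, B

Effective dates: A's effective date is 21 January 2022, when work began; C missed the 60-day window (97 days after the deed), so its recording date stands.
As a property-tax lien, D is senior to every other lien.
Ordering the rest by effective date: A (21 January 2022), C (2 November 2022), E (27 November 2022), F (22 January 2023), B (29 January 2023).
D is senior to C before the subordination, so the two trade places.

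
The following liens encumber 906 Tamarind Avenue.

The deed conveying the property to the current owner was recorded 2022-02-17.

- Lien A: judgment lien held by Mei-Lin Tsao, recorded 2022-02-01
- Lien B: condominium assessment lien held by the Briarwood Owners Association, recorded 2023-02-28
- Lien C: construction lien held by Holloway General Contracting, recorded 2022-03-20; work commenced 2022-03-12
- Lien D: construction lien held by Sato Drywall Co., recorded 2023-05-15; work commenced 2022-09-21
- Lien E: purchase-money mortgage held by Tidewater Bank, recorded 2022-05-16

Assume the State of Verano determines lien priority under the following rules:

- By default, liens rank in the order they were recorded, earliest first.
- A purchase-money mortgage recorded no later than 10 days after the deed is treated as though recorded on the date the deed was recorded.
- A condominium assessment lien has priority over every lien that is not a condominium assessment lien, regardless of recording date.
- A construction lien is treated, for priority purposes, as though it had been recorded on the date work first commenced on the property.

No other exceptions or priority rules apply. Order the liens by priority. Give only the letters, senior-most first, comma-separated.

First, effective dates: C relates back to 2022-03-12 (work commenced); D is treated as recorded 2022-09-21, the work-commencement date; E was recorded 88 days after the deed — beyond 10 days — so no relation-back applies.
B is a condominium assessment lien and takes priority over every other lien.
Ordering the rest by effective date: A (2022-02-01), C (2022-03-12), E (2022-05-16), D (2022-09-21).

B, A, C, E, D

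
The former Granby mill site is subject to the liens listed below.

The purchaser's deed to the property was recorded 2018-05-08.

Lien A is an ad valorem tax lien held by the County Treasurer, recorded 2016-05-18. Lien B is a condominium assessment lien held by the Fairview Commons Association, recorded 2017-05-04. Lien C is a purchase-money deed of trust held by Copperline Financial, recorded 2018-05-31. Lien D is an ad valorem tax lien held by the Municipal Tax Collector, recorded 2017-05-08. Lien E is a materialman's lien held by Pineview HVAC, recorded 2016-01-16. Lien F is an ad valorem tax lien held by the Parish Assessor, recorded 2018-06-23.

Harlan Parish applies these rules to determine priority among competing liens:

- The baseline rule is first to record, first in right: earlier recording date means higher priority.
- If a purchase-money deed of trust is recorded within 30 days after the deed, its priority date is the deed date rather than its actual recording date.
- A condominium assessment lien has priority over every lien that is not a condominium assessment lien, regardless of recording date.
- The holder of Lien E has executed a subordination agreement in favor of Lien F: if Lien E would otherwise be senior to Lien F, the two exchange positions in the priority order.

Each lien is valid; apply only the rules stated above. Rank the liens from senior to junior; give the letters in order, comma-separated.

B, F, A, D, C, E

Effective dates: C was recorded within the 30-day window, so its effective date is the deed date 2018-05-08.
B is a condominium assessment lien, so it outranks all other liens regardless of date.
Remaining liens by effective date: E (2016-01-16), A (2016-05-18), D (2017-05-08), C (2018-05-08), F (2018-06-23).
Because E would otherwise rank above F, the subordination swaps them.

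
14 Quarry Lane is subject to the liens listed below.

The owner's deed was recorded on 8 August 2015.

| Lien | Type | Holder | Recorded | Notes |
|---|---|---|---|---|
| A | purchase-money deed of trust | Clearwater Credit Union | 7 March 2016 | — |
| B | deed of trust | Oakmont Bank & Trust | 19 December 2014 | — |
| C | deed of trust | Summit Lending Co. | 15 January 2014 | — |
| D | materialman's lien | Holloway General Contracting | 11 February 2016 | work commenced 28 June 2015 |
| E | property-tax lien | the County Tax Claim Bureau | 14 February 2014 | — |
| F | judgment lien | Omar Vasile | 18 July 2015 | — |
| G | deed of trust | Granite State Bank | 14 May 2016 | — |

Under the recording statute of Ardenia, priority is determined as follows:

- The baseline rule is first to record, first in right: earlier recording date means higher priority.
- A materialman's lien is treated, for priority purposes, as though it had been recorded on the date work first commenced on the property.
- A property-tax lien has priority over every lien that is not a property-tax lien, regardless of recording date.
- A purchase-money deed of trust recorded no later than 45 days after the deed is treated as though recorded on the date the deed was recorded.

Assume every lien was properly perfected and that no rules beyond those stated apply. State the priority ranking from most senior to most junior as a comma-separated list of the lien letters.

Effective dates: A was recorded 212 days after the deed, outside the 45-day window, so it keeps its recording date; D is treated as recorded 28 June 2015, the work-commencement date.
E is a property-tax lien, so it outranks all other liens regardless of date.
The other liens, earliest effective date first: C (15 January 2014), B (19 December 2014), D (28 June 2015), F (18 July 2015), A (7 March 2016), G (14 May 2016).

E, C, B, D, F, A, G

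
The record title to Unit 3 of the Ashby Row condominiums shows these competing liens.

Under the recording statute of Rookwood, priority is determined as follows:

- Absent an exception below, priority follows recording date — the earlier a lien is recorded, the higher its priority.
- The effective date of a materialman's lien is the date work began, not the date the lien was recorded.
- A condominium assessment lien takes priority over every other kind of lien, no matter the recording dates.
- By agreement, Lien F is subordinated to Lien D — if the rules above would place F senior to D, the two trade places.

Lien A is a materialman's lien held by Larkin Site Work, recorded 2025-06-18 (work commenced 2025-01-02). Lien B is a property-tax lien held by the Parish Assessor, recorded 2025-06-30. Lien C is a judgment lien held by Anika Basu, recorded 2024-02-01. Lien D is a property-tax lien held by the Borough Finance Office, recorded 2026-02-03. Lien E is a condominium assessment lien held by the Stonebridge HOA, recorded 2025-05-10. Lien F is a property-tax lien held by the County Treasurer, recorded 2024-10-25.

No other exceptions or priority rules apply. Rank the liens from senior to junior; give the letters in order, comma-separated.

Adjusting effective dates: A is treated as recorded 2025-01-02, the work-commencement date.
E is a condominium assessment lien, so it outranks all other liens regardless of date.
Remaining liens by effective date: C (2024-02-01), F (2024-10-25), A (2025-01-02), B (2025-06-30), D (2026-02-03).
F is senior to D before the subordination, so the two trade places.

E, C, D, A, B, F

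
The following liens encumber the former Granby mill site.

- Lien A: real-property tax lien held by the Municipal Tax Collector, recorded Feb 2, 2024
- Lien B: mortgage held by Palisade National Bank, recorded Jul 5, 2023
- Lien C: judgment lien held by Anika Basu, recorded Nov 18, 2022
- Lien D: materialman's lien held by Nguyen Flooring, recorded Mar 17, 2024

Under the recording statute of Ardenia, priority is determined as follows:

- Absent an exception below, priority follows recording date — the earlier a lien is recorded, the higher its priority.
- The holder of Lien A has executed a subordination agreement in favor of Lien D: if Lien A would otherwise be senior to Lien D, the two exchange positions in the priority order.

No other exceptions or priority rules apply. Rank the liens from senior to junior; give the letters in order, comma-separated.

C, B, D, A

By effective date: C (Nov 18, 2022), B (Jul 5, 2023), A (Feb 2, 2024), D (Mar 17, 2024).
The subordination applies — A was senior to D — so A and D swap.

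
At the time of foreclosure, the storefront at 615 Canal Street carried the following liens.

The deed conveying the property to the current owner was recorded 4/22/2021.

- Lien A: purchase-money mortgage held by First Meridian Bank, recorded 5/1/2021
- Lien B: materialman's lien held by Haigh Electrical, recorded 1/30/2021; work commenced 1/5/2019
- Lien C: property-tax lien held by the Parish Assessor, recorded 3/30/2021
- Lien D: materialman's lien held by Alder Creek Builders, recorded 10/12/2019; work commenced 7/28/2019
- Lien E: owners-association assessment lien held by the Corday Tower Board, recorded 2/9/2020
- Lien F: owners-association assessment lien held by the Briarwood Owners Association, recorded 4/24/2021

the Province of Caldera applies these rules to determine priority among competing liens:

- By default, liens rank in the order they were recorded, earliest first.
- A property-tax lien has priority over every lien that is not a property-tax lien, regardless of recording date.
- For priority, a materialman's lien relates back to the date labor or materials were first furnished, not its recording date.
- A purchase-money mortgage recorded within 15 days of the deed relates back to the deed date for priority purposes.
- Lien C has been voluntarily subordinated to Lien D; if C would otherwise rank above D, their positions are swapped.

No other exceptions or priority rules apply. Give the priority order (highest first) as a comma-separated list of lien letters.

D, B, C, E, A, F

Effective dates: A's effective date is the deed date, 4/22/2021; B's effective date is 1/5/2019, when work began; D is treated as recorded 7/28/2019, the work-commencement date.
C, as a property-tax lien, has superpriority and ranks first.
Ordering the rest by effective date: B (1/5/2019), D (7/28/2019), E (2/9/2020), A (4/22/2021), F (4/24/2021).
C is senior to D before the subordination, so the two trade places.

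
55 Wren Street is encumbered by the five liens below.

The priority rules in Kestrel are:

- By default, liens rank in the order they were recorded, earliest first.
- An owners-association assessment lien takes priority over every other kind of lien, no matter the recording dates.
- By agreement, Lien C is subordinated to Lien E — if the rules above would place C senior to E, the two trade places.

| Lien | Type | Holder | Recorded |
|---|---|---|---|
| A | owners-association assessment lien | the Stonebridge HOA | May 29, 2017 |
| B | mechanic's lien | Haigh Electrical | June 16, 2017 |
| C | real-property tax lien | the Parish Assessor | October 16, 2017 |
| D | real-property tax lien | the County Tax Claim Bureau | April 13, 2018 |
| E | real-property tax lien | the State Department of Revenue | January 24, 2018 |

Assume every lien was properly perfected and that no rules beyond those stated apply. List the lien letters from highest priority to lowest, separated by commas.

A, B, E, C, D

As an owners-association assessment lien, A is senior to every other lien.
Ordering the rest by effective date: B (June 16, 2017), C (October 16, 2017), E (January 24, 2018), D (April 13, 2018).
The subordination applies — C was senior to E — so C and E swap.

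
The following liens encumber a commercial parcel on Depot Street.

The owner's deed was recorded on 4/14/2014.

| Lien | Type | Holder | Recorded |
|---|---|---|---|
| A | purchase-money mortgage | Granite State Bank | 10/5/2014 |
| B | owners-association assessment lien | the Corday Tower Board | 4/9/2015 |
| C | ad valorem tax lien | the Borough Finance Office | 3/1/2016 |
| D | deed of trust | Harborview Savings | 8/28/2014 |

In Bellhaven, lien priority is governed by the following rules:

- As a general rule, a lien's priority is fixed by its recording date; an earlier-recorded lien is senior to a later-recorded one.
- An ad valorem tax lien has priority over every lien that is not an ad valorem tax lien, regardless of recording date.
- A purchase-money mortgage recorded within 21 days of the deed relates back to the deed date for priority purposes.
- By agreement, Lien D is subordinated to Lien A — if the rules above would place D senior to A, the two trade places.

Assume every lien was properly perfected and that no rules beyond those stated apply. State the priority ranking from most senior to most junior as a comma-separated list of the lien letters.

C, A, D, B

Effective dates after the stated exceptions: A was recorded 174 days after the deed — beyond 21 days — so no relation-back applies.
C, as an ad valorem tax lien, has superpriority and ranks first.
The other liens, earliest effective date first: D (8/28/2014), A (10/5/2014), B (4/9/2015).
The subordination applies — D was senior to A — so D and A swap.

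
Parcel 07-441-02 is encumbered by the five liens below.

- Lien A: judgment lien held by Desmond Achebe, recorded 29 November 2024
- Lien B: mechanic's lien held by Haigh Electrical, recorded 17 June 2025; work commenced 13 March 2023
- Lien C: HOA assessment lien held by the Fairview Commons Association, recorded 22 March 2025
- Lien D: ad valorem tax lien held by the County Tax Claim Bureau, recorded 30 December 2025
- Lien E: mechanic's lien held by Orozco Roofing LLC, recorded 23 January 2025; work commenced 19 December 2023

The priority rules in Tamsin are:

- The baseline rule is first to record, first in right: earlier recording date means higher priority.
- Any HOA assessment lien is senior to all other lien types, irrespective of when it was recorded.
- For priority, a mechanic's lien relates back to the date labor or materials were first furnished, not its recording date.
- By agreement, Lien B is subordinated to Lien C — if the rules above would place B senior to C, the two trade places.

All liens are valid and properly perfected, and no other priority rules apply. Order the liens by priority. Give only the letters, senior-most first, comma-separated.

C, B, E, A, D

First, effective dates: B is treated as recorded 13 March 2023, the work-commencement date; E is treated as recorded 19 December 2023, the work-commencement date.
C, as an HOA assessment lien, has superpriority and ranks first.
Among the remaining liens, by effective date: B (13 March 2023), E (19 December 2023), A (29 November 2024), D (30 December 2025).
B is already junior to C, so the subordination agreement changes nothing.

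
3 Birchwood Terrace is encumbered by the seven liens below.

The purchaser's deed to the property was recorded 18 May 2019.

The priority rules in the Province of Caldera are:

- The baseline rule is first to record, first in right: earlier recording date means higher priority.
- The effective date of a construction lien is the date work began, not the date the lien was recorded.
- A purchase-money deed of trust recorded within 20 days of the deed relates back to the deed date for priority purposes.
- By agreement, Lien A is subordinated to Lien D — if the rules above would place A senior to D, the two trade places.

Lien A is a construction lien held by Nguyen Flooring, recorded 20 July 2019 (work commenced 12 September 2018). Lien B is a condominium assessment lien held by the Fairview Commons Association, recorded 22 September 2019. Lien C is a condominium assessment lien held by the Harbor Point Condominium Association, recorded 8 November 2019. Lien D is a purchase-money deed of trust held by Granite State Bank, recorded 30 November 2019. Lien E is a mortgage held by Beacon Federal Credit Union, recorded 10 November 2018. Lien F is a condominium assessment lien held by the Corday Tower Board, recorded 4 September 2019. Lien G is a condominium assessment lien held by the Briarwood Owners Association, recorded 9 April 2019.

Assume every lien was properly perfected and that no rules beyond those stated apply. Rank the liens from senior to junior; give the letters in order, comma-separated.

D, E, G, F, B, C, A

Effective dates after the stated exceptions: A is treated as recorded 12 September 2018, the work-commencement date; D was recorded 196 days after the deed — beyond 20 days — so no relation-back applies.
By effective date: A (12 September 2018), E (10 November 2018), G (9 April 2019), F (4 September 2019), B (22 September 2019), C (8 November 2019), D (30 November 2019).
A is senior to D before the subordination, so the two trade places.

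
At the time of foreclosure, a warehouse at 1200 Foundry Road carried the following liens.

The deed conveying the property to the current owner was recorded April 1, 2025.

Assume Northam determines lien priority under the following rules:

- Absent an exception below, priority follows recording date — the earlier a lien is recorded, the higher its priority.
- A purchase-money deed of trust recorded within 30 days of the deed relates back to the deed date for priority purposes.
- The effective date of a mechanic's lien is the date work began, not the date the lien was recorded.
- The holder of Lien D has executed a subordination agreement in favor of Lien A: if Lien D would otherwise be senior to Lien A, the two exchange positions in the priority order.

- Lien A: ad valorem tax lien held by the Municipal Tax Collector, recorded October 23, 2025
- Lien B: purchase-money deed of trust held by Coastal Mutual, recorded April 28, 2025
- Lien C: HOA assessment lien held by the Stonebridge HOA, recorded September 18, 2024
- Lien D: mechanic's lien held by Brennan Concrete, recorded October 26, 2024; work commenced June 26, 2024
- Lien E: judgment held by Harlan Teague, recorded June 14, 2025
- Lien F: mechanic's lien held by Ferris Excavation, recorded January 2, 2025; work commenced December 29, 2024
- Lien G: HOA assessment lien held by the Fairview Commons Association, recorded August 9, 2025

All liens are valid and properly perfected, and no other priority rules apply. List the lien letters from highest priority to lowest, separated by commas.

A, C, F, B, E, G, D

Effective dates after the stated exceptions: B's effective date is the deed date, April 1, 2025; D is treated as recorded June 26, 2024, the work-commencement date; F's effective date is December 29, 2024, when work began.
Ordering by effective date: D (June 26, 2024), C (September 18, 2024), F (December 29, 2024), B (April 1, 2025), E (June 14, 2025), G (August 9, 2025), A (October 23, 2025).
D is senior to A before the subordination, so the two trade places.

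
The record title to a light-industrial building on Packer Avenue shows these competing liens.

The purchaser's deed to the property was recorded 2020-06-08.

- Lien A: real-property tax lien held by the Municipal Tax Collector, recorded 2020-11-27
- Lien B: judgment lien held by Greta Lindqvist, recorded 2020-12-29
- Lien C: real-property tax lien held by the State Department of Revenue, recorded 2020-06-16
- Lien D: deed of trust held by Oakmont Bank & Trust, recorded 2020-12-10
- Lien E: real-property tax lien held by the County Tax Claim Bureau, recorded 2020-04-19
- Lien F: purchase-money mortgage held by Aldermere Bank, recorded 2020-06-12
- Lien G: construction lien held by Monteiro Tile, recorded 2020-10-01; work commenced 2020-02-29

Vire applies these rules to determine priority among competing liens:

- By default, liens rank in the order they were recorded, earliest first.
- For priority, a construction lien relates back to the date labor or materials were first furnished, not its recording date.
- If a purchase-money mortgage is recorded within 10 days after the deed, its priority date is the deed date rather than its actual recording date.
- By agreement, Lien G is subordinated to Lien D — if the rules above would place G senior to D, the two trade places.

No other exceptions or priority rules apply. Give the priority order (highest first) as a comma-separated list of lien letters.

First, effective dates: F was recorded within the 10-day window, so its effective date is the deed date 2020-06-08; G's effective date is 2020-02-29, when work began.
Ordering by effective date: G (2020-02-29), E (2020-04-19), F (2020-06-08), C (2020-06-16), A (2020-11-27), D (2020-12-10), B (2020-12-29).
The subordination applies — G was senior to D — so G and D swap.

D, E, F, C, A, G, B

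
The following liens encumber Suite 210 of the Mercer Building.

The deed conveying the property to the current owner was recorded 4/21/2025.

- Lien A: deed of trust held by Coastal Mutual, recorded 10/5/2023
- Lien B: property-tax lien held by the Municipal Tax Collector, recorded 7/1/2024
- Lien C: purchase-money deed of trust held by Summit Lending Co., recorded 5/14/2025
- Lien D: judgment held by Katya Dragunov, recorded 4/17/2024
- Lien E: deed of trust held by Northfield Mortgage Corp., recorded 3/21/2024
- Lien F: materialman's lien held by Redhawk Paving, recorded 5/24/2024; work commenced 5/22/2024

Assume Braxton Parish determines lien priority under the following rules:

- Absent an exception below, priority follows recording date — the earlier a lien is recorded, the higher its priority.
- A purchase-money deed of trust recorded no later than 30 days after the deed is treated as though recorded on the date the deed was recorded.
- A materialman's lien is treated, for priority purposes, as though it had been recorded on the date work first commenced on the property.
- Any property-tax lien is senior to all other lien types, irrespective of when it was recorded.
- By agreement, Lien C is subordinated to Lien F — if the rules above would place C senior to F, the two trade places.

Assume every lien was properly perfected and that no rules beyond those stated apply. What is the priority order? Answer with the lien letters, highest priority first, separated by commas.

B, A, E, D, F, C

Effective dates after the stated exceptions: C's effective date is the deed date, 4/21/2025; F's effective date is 5/22/2024, when work began.
As a property-tax lien, B is senior to every other lien.
Among the remaining liens, by effective date: A (10/5/2023), E (3/21/2024), D (4/17/2024), F (5/22/2024), C (4/21/2025).
C is already junior to F, so the subordination agreement changes nothing.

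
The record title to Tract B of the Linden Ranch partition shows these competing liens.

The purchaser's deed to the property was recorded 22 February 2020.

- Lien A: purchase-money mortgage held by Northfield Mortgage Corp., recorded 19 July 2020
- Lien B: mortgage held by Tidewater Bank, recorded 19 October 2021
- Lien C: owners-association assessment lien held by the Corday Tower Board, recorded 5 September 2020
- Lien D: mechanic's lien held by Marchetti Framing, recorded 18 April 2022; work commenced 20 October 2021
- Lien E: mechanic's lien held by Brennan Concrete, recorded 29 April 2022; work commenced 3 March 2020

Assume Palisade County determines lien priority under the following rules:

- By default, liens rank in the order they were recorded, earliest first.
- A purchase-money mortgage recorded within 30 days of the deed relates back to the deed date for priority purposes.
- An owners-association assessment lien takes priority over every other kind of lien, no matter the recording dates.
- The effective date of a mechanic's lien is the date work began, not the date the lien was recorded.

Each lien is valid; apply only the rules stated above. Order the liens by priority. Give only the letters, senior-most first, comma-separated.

Effective dates after the stated exceptions: A was recorded 148 days after the deed — beyond 30 days — so no relation-back applies; D relates back to 20 October 2021 (work commenced); E relates back to 3 March 2020 (work commenced).
C, as an owners-association assessment lien, has superpriority and ranks first.
Among the remaining liens, by effective date: E (3 March 2020), A (19 July 2020), B (19 October 2021), D (20 October 2021).

C, E, A, B, D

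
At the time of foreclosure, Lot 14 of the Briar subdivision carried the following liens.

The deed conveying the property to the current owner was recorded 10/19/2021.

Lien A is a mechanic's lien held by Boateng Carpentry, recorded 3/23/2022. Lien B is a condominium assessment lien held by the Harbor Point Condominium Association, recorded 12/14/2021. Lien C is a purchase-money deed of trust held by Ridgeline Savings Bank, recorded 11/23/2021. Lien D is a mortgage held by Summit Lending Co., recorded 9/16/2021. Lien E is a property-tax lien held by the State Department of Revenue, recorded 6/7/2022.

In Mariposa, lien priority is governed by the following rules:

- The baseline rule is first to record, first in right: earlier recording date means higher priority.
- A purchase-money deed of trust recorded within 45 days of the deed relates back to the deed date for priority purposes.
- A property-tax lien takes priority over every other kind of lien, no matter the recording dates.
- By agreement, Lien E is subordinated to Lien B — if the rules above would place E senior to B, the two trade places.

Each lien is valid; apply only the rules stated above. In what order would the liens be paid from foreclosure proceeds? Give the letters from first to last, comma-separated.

Effective dates after the stated exceptions: C relates back to the deed date 10/19/2021.
As a property-tax lien, E is senior to every other lien.
Ordering the rest by effective date: D (9/16/2021), C (10/19/2021), B (12/14/2021), A (3/23/2022).
E would otherwise be senior to B, so under the subordination agreement E and B exchange positions.

B, D, C, E, A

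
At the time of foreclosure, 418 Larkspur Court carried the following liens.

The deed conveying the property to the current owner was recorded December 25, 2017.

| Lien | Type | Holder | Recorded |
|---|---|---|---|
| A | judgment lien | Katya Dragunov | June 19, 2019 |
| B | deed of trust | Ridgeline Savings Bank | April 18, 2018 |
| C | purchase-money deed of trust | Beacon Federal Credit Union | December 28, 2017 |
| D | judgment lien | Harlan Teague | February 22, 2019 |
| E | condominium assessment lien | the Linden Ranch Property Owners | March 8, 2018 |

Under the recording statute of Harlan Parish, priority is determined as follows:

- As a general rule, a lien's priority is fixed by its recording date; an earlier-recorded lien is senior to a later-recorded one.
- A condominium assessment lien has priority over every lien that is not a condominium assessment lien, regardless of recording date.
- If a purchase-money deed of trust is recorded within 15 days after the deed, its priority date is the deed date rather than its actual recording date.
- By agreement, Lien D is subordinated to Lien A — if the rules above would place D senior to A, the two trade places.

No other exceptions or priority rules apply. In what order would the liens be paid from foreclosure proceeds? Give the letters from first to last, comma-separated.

First, effective dates: C was recorded within the 15-day window, so its effective date is the deed date December 25, 2017.
E is a condominium assessment lien and takes priority over every other lien.
The other liens, earliest effective date first: C (December 25, 2017), B (April 18, 2018), D (February 22, 2019), A (June 19, 2019).
D is senior to A before the subordination, so the two trade places.

E, C, B, A, D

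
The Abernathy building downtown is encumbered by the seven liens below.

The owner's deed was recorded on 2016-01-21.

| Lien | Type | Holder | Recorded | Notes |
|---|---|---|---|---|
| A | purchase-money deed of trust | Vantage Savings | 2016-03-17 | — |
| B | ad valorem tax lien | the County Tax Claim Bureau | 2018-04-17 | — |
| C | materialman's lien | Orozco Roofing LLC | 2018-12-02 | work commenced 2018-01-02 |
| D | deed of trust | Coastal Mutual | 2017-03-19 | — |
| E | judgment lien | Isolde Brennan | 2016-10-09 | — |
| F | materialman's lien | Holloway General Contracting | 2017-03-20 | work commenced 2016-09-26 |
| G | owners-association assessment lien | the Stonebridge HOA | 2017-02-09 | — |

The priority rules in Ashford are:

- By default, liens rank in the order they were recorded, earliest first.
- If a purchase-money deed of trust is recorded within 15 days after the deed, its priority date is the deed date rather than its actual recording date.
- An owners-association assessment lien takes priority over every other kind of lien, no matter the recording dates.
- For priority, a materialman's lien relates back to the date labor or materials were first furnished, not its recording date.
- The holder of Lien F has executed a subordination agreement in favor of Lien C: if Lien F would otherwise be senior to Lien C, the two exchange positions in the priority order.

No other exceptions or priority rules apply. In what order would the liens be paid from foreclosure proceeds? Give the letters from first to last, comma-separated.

Effective dates: A was recorded 56 days after the deed — beyond 15 days — so no relation-back applies; C relates back to 2018-01-02 (work commenced); F relates back to 2016-09-26 (work commenced).
G is an owners-association assessment lien and takes priority over every other lien.
Among the remaining liens, by effective date: A (2016-03-17), F (2016-09-26), E (2016-10-09), D (2017-03-19), C (2018-01-02), B (2018-04-17).
F would otherwise be senior to C, so under the subordination agreement F and C exchange positions.

G, A, C, E, D, F, B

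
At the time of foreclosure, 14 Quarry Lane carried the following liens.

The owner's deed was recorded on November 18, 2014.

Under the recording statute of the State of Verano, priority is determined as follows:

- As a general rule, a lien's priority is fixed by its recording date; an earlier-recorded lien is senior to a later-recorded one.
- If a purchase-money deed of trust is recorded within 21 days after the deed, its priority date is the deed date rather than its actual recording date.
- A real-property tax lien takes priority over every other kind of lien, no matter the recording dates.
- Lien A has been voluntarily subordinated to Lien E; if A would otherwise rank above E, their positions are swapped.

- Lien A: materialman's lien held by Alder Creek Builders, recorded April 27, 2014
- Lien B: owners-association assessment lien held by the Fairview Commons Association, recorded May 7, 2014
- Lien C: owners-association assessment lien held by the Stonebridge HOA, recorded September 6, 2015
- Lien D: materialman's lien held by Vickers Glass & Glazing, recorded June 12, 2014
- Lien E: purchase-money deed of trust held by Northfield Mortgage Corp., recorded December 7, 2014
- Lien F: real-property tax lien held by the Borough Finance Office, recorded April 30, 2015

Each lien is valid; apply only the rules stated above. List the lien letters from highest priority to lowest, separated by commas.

F, E, B, D, A, C

First, effective dates: E was recorded within the 21-day window, so its effective date is the deed date November 18, 2014.
F, as a real-property tax lien, has superpriority and ranks first.
Among the remaining liens, by effective date: A (April 27, 2014), B (May 7, 2014), D (June 12, 2014), E (November 18, 2014), C (September 6, 2015).
A would otherwise be senior to E, so under the subordination agreement A and E exchange positions.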